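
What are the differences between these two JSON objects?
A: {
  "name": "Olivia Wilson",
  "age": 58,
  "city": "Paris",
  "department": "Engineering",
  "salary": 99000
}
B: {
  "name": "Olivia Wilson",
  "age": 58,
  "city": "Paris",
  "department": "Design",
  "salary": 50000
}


Comparing each field (in key order):
  name: same
  age: same
  city: same
  department: DIFFERENT
  salary: DIFFERENT
Differences:
  department: Engineering -> Design
  salary: 99000 -> 50000

2 field(s) changed

2 changes: department, salary


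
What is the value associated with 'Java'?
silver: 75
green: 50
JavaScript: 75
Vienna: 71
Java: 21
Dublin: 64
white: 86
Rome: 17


Looking up key 'Java'
Value: 21

21


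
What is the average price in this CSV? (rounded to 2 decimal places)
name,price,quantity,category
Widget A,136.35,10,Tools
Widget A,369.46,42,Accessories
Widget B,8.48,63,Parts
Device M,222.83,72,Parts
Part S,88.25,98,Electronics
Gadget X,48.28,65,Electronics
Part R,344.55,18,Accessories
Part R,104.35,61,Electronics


Computing average price:
Values: [136.35, 369.46, 8.48, 222.83, 88.25, 48.28, 344.55, 104.35]
Sum = 1322.55
Count = 8
Average = 1322.55/8 = 165.31875 exactly -> 165.32 (rounded half-up to 2 decimal places)

165.32


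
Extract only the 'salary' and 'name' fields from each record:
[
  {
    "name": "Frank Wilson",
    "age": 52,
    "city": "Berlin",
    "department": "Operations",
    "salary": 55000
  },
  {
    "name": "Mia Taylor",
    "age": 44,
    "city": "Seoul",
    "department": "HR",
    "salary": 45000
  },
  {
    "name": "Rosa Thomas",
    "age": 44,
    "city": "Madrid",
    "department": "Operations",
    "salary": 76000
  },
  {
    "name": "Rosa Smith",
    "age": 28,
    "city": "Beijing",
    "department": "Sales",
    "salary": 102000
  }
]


Original: 4 records with fields: name, age, city, department, salary
Keep: ['salary', 'name']
Drop: ['age', 'city', 'department']
Result: 4 records, 2 fields each

[
  {
    "salary": 55000,
    "name": "Frank Wilson"
  },
  {
    "salary": 45000,
    "name": "Mia Taylor"
  },
  {
    "salary": 76000,
    "name": "Rosa Thomas"
  },
  {
    "salary": 102000,
    "name": "Rosa Smith"
  }
]


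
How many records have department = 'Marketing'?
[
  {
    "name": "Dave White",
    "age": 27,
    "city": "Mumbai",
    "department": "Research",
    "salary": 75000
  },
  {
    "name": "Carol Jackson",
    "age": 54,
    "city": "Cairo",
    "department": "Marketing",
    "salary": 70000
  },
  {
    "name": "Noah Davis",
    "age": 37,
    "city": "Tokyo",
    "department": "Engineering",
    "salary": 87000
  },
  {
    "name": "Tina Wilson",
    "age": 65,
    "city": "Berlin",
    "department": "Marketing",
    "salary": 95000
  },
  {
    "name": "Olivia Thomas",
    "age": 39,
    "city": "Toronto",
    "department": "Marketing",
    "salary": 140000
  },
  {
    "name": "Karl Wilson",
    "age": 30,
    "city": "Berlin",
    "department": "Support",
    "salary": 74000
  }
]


Data: 6 records
Condition: department = 'Marketing'

Checking each record:
  Dave White: Research
  Carol Jackson: Marketing MATCH
  Noah Davis: Engineering
  Tina Wilson: Marketing MATCH
  Olivia Thomas: Marketing MATCH
  Karl Wilson: Support

Count: 3

3


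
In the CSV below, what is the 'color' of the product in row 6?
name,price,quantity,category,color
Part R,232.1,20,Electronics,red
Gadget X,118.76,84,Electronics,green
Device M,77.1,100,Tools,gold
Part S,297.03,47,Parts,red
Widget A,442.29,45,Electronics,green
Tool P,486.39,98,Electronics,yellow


Query: Row 6 ('Tool P'), column 'color'
Value: yellow

yellow


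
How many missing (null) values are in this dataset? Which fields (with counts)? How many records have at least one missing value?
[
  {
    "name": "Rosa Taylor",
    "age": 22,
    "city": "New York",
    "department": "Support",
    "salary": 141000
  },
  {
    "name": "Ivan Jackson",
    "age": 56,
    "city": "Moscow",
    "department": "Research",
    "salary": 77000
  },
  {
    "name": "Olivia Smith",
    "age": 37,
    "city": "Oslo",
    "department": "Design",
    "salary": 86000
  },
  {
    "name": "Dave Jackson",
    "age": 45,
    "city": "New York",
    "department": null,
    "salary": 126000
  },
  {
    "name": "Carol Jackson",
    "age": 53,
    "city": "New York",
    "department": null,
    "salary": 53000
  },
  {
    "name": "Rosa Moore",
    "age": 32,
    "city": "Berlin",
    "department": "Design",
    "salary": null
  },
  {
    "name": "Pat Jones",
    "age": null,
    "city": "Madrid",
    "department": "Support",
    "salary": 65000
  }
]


Checking for missing (null) values in 7 records:

  Rosa Taylor: complete
  Ivan Jackson: complete
  Olivia Smith: complete
  Dave Jackson: department
  Carol Jackson: department
  Rosa Moore: salary
  Pat Jones: age

Per field:
  name: 0 missing
  age: 1 missing
  city: 0 missing
  department: 2 missing
  salary: 1 missing

Total missing values: 4
Records with any missing: 4

4 missing values (age: 1, department: 2, salary: 1); 4 incomplete records


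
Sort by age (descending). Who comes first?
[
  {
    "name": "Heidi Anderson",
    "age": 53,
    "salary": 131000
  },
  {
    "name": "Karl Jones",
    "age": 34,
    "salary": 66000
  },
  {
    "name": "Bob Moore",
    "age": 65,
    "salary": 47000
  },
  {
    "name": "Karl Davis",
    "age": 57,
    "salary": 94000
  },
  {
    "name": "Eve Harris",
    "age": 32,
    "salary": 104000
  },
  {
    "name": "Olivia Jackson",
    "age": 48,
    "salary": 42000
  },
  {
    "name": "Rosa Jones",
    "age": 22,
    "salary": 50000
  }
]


Sort by: age (descending)

Sorted order:
  1. Bob Moore (age = 65)
  2. Karl Davis (age = 57)
  3. Heidi Anderson (age = 53)
  4. Olivia Jackson (age = 48)
  5. Karl Jones (age = 34)
  6. Eve Harris (age = 32)
  7. Rosa Jones (age = 22)

First: Bob Moore

Bob Moore


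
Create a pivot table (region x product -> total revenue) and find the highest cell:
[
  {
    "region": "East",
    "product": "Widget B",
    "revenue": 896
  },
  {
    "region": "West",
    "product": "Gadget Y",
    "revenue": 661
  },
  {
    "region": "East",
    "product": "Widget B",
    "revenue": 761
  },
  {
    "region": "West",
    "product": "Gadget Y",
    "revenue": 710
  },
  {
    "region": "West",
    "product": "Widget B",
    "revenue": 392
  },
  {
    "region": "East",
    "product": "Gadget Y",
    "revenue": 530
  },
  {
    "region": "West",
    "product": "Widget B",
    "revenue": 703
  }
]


Pivot: region (rows) x product (columns) -> total revenue

     Gadget Y      Widget B    
East           530          1657  
West          1371          1095  

Highest: East / Widget B = $1657

East / Widget B = $1657


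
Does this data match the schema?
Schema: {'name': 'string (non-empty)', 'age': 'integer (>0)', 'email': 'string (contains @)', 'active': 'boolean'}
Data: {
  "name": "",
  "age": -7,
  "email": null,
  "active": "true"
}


Validating each field against schema:
  name: FAIL ("" is an empty string)
  age: FAIL (-7 is not > 0)
  email: FAIL (null is not a string)
  active: FAIL ("true" is not a boolean)

Result: INVALID (4 errors: name, age, email, active)

INVALID (4 errors: name, age, email, active)


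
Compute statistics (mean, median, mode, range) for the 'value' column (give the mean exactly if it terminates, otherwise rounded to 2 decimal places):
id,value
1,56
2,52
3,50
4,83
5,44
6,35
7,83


Data: [56, 52, 50, 83, 44, 35, 83]
Count: 7
Sum: 403
Mean: 403/7 ≈ 57.57 (rounded to 2 decimal places)
Sorted: [35, 44, 50, 52, 56, 83, 83]
Median: 52.0
Mode: 83 (2 times)
Range: 83 - 35 = 48
Min: 35, Max: 83

mean≈57.57, median=52.0, mode=83, range=48


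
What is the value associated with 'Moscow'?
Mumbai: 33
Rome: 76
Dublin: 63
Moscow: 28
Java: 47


Looking up key 'Moscow'
Value: 28

28


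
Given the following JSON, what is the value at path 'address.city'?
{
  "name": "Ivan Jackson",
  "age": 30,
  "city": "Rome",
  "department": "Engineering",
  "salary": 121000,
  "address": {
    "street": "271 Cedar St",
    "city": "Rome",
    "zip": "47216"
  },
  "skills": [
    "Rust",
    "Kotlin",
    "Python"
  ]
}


Query: address.city
Path: address -> city
Value: Rome

Rome


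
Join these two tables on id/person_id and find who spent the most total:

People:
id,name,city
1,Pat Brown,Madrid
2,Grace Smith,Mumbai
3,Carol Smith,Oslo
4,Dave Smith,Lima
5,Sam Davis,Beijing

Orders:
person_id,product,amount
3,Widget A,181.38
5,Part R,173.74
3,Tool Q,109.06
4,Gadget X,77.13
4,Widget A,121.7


Join on: people.id = orders.person_id

Joined rows:
  Carol Smith (Oslo) bought Widget A for $181.38
  Sam Davis (Beijing) bought Part R for $173.74
  Carol Smith (Oslo) bought Tool Q for $109.06
  Dave Smith (Lima) bought Gadget X for $77.13
  Dave Smith (Lima) bought Widget A for $121.7

Total per person:
  Carol Smith: $290.44
  Dave Smith: $198.83
  Sam Davis: $173.74

Top spender: Carol Smith ($290.44)

Carol Smith ($290.44)


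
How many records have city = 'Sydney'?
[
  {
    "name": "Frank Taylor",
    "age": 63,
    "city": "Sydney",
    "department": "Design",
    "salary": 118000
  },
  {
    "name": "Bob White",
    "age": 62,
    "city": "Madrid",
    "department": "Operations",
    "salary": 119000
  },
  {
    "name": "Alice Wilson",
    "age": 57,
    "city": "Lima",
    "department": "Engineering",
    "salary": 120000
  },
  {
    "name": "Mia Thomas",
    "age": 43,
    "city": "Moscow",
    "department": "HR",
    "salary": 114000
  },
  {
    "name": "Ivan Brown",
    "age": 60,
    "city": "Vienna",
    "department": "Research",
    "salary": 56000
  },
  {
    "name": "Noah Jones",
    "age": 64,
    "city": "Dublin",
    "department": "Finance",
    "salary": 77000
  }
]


Data: 6 records
Condition: city = 'Sydney'

Checking each record:
  Frank Taylor: Sydney MATCH
  Bob White: Madrid
  Alice Wilson: Lima
  Mia Thomas: Moscow
  Ivan Brown: Vienna
  Noah Jones: Dublin

Count: 1

1


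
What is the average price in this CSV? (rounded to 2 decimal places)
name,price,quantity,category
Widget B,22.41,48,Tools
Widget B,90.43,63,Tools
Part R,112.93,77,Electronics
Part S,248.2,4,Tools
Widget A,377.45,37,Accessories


Computing average price:
Values: [22.41, 90.43, 112.93, 248.2, 377.45]
Sum = 851.42
Count = 5
Average = 851.42/5 = 170.284 exactly -> 170.28 (rounded half-up to 2 decimal places)

170.28


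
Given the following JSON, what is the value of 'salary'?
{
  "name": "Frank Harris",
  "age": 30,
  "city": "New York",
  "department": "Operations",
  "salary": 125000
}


Looking up field 'salary'
Value: 125000

125000


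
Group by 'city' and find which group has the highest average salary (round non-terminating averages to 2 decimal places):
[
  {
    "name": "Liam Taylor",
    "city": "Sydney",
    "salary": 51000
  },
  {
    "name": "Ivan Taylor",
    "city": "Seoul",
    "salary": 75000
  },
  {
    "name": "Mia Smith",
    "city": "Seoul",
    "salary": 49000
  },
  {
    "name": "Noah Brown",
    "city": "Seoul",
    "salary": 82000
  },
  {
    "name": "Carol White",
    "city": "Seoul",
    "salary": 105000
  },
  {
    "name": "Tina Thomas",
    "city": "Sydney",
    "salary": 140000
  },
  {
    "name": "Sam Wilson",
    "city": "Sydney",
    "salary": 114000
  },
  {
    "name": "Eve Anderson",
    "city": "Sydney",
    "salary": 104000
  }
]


Group by: city

Groups:
  Seoul: 4 people, avg salary = 311000/4 = $77750
  Sydney: 4 people, avg salary = 409000/4 = $102250

Highest average salary: Sydney ($102250)

Sydney ($102250)


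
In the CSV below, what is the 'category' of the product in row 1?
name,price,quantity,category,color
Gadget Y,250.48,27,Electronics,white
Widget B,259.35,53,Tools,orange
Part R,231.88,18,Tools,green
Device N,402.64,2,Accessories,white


Query: Row 1 ('Gadget Y'), column 'category'
Value: Electronics

Electronics


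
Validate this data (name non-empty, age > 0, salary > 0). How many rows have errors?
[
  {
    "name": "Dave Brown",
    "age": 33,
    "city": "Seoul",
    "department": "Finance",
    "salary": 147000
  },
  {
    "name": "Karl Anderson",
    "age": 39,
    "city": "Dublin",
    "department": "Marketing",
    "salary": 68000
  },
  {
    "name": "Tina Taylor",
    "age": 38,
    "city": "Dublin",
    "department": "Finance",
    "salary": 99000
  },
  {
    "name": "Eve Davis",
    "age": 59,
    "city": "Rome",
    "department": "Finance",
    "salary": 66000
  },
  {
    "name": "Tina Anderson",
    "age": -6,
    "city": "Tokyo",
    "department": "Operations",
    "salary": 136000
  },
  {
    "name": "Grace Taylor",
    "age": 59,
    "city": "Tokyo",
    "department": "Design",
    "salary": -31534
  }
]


Validating 6 records:
Rules: name non-empty, age > 0, salary > 0

  Row 1 (Dave Brown): OK
  Row 2 (Karl Anderson): OK
  Row 3 (Tina Taylor): OK
  Row 4 (Eve Davis): OK
  Row 5 (Tina Anderson): negative age: -6
  Row 6 (Grace Taylor): negative salary: -31534

Total errors: 2

2 errors


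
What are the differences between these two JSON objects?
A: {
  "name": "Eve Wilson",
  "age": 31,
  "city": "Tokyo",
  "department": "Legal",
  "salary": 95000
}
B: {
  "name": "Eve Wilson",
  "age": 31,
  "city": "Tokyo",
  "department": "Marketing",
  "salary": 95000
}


Comparing each field (in key order):
  name: same
  age: same
  city: same
  department: DIFFERENT
  salary: same
Differences:
  department: Legal -> Marketing

1 field(s) changed

1 change: department


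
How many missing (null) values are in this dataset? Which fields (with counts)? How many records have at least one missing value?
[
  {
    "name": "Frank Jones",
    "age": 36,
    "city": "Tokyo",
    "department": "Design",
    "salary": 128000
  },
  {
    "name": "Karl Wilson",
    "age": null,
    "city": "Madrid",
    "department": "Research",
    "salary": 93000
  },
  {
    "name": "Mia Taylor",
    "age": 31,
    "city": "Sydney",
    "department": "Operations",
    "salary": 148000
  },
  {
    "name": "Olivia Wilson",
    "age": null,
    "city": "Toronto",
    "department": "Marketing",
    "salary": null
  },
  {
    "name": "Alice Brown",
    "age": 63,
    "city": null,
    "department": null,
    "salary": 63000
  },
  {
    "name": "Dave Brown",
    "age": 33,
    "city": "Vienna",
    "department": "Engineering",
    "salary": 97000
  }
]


Checking for missing (null) values in 6 records:

  Frank Jones: complete
  Karl Wilson: age
  Mia Taylor: complete
  Olivia Wilson: age, salary
  Alice Brown: city, department
  Dave Brown: complete

Per field:
  name: 0 missing
  age: 2 missing
  city: 1 missing
  department: 1 missing
  salary: 1 missing

Total missing values: 5
Records with any missing: 3

5 missing values (age: 2, city: 1, department: 1, salary: 1); 3 incomplete records


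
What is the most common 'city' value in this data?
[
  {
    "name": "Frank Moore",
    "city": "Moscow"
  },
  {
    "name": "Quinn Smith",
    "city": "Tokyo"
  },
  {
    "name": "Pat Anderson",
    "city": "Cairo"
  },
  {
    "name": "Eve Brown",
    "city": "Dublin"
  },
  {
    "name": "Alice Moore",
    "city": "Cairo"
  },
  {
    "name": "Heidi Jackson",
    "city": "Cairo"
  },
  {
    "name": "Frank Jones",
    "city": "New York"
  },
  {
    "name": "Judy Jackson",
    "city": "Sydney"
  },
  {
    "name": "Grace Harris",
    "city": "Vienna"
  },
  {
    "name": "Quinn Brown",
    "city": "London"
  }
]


Counting 'city' values across 10 records:

  Cairo: 3 ###
  Moscow: 1 #
  Tokyo: 1 #
  Dublin: 1 #
  New York: 1 #
  Sydney: 1 #
  Vienna: 1 #
  London: 1 #

Most common: Cairo (3 times)

Cairo (3 times)


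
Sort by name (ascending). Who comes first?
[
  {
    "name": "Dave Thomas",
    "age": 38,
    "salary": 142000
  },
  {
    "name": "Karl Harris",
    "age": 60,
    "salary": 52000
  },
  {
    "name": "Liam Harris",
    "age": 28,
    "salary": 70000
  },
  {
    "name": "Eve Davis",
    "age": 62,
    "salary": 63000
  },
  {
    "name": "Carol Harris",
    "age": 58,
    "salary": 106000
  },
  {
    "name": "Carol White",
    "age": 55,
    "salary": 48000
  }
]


Sort by: name (ascending)

Sorted order:
  1. Carol Harris (name = Carol Harris)
  2. Carol White (name = Carol White)
  3. Dave Thomas (name = Dave Thomas)
  4. Eve Davis (name = Eve Davis)
  5. Karl Harris (name = Karl Harris)
  6. Liam Harris (name = Liam Harris)

First: Carol Harris

Carol Harris


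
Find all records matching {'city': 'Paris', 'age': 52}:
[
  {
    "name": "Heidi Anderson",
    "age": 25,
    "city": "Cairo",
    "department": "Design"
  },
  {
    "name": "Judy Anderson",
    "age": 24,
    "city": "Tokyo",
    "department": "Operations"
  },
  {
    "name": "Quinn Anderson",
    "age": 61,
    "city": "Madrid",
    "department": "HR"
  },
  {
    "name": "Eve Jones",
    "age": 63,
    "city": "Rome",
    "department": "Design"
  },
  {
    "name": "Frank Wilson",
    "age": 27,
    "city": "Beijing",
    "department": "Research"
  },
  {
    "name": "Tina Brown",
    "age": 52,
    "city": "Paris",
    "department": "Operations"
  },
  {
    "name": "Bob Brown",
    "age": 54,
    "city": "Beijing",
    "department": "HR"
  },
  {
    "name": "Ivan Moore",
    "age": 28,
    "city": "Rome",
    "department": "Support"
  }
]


Search criteria: {'city': 'Paris', 'age': 52}

Checking 8 records:
  Heidi Anderson: {city: Cairo, age: 25}
  Judy Anderson: {city: Tokyo, age: 24}
  Quinn Anderson: {city: Madrid, age: 61}
  Eve Jones: {city: Rome, age: 63}
  Frank Wilson: {city: Beijing, age: 27}
  Tina Brown: {city: Paris, age: 52} <-- MATCH
  Bob Brown: {city: Beijing, age: 54}
  Ivan Moore: {city: Rome, age: 28}

Matches: ["Tina Brown"]

["Tina Brown"]


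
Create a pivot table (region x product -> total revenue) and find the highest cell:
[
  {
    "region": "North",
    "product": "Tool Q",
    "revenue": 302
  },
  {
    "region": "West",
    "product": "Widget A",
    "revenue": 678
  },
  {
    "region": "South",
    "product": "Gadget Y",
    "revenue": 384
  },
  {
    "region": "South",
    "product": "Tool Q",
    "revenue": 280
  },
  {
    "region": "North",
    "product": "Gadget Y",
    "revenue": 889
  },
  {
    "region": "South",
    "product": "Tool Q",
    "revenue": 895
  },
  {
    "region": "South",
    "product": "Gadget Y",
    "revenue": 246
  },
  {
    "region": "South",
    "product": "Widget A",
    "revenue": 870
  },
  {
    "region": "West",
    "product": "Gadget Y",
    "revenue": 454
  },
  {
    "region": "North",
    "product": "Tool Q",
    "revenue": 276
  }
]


Pivot: region (rows) x product (columns) -> total revenue

     Gadget Y      Tool Q        Widget A    
North          889           578             0  
South          630          1175           870  
West           454             0           678  

Highest: South / Tool Q = $1175

South / Tool Q = $1175


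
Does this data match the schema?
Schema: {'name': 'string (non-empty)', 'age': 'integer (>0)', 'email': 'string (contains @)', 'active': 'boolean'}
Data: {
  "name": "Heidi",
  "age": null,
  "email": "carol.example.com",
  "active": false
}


Validating each field against schema:
  name: OK (non-empty string)
  age: FAIL (null is not an integer)
  email: FAIL ("carol.example.com" does not contain @)
  active: OK (boolean)

Result: INVALID (2 errors: age, email)

INVALID (2 errors: age, email)


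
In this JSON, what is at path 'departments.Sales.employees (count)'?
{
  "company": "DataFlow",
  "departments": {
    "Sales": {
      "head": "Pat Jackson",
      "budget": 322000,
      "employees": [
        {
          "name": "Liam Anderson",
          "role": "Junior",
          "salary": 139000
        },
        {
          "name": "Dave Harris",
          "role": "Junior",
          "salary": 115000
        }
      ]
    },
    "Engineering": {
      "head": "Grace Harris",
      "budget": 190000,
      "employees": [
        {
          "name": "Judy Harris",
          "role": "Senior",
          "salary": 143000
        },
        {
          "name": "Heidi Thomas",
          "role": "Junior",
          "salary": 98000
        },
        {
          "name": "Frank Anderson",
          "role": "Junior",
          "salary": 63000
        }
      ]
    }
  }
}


Path: departments.Sales.employees (count)

Navigate:
  -> departments
  -> Sales
  -> employees (array, length 2)

2


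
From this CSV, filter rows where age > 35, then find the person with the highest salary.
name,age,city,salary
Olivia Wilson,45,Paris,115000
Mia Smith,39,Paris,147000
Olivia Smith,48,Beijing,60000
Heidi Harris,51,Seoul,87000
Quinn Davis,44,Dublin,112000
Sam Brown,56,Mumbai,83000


Filter: age > 35
Sort by: salary (descending)

Filtered records (6):
  Mia Smith, age 39, salary $147000
  Olivia Wilson, age 45, salary $115000
  Quinn Davis, age 44, salary $112000
  Heidi Harris, age 51, salary $87000
  Sam Brown, age 56, salary $83000
  Olivia Smith, age 48, salary $60000

Highest salary: Mia Smith ($147000)

Mia Smith


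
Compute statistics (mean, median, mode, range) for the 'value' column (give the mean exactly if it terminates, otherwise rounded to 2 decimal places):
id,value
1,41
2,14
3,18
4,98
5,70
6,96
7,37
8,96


Data: [41, 14, 18, 98, 70, 96, 37, 96]
Count: 8
Sum: 470
Mean: 470/8 = 58.75
Sorted: [14, 18, 37, 41, 70, 96, 96, 98]
Median: 55.5
Mode: 96 (2 times)
Range: 98 - 14 = 84
Min: 14, Max: 98

mean=58.75, median=55.5, mode=96, range=84


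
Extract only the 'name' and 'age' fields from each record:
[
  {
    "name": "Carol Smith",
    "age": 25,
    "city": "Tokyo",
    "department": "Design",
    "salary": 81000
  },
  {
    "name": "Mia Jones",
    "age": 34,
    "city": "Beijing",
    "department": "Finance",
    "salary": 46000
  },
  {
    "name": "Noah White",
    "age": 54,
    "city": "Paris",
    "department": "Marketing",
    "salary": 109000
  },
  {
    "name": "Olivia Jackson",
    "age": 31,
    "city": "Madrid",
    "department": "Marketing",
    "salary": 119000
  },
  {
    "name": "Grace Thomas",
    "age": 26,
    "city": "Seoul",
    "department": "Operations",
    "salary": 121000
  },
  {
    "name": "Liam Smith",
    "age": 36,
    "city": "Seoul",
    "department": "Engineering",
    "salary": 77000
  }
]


Original: 6 records with fields: name, age, city, department, salary
Keep: ['name', 'age']
Drop: ['city', 'department', 'salary']
Result: 6 records, 2 fields each

[
  {
    "name": "Carol Smith",
    "age": 25
  },
  {
    "name": "Mia Jones",
    "age": 34
  },
  {
    "name": "Noah White",
    "age": 54
  },
  {
    "name": "Olivia Jackson",
    "age": 31
  },
  {
    "name": "Grace Thomas",
    "age": 26
  },
  {
    "name": "Liam Smith",
    "age": 36
  }
]


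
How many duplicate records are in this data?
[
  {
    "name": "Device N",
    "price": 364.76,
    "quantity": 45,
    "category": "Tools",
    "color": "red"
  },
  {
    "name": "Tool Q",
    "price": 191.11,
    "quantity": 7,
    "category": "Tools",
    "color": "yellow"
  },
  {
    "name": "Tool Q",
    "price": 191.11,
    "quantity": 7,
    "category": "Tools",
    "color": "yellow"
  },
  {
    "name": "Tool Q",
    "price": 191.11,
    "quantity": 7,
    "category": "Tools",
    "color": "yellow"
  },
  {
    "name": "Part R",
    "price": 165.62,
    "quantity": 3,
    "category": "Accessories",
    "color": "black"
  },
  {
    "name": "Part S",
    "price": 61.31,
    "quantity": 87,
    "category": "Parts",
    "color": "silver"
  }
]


Checking 6 records for duplicates:

  Row 1: Device N ($364.76, qty 45)
  Row 2: Tool Q ($191.11, qty 7)
  Row 3: Tool Q ($191.11, qty 7) <-- DUPLICATE
  Row 4: Tool Q ($191.11, qty 7) <-- DUPLICATE
  Row 5: Part R ($165.62, qty 3)
  Row 6: Part S ($61.31, qty 87)

Duplicates found: 2
Unique records: 4

2 duplicates, 4 unique


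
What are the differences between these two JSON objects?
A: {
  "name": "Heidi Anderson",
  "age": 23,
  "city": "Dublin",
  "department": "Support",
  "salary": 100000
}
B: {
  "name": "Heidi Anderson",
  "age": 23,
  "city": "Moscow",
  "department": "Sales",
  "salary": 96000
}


Comparing each field (in key order):
  name: same
  age: same
  city: DIFFERENT
  department: DIFFERENT
  salary: DIFFERENT
Differences:
  city: Dublin -> Moscow
  department: Support -> Sales
  salary: 100000 -> 96000

3 field(s) changed

3 changes: city, department, salary


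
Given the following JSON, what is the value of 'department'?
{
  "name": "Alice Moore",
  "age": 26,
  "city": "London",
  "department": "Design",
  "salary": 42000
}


Looking up field 'department'
Value: Design

Design


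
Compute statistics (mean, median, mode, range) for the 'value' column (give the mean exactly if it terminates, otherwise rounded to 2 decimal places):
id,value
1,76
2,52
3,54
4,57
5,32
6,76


Data: [76, 52, 54, 57, 32, 76]
Count: 6
Sum: 347
Mean: 347/6 ≈ 57.83 (rounded to 2 decimal places)
Sorted: [32, 52, 54, 57, 76, 76]
Median: 55.5
Mode: 76 (2 times)
Range: 76 - 32 = 44
Min: 32, Max: 76

mean≈57.83, median=55.5, mode=76, range=44


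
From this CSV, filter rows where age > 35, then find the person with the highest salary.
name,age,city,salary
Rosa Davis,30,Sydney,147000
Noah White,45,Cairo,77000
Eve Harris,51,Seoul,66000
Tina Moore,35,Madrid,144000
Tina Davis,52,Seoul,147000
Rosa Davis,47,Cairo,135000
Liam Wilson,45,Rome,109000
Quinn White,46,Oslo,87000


Filter: age > 35
Sort by: salary (descending)

Filtered records (6):
  Tina Davis, age 52, salary $147000
  Rosa Davis, age 47, salary $135000
  Liam Wilson, age 45, salary $109000
  Quinn White, age 46, salary $87000
  Noah White, age 45, salary $77000
  Eve Harris, age 51, salary $66000

Highest salary: Tina Davis ($147000)

Tina Davis


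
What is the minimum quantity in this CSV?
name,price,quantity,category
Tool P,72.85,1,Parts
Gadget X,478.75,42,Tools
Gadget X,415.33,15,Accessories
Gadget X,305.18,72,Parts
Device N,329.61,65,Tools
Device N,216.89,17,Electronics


Computing minimum quantity:
Values: [1, 42, 15, 72, 65, 17]
Min = 1

1


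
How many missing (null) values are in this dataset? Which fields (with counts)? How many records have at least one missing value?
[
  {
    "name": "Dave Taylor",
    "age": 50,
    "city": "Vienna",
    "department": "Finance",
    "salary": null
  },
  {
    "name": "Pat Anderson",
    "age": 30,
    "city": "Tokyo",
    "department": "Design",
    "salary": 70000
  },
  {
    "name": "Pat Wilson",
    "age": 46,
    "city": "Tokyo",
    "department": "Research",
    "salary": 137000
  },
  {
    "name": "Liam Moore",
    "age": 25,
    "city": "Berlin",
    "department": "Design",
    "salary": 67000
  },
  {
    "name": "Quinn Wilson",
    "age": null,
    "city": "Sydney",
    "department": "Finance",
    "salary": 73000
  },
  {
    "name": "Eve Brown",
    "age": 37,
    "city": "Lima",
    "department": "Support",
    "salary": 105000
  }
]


Checking for missing (null) values in 6 records:

  Dave Taylor: salary
  Pat Anderson: complete
  Pat Wilson: complete
  Liam Moore: complete
  Quinn Wilson: age
  Eve Brown: complete

Per field:
  name: 0 missing
  age: 1 missing
  city: 0 missing
  department: 0 missing
  salary: 1 missing

Total missing values: 2
Records with any missing: 2

2 missing values (age: 1, salary: 1); 2 incomplete records


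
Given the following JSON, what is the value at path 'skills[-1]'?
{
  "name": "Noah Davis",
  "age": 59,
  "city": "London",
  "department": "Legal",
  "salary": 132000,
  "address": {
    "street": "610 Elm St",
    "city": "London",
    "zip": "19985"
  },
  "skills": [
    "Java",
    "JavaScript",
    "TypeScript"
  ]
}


Query: skills[-1]
Path: skills -> last element
Value: TypeScript

TypeScript


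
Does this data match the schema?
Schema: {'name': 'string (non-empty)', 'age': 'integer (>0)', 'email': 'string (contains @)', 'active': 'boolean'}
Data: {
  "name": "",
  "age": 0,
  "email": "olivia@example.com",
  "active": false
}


Validating each field against schema:
  name: FAIL ("" is an empty string)
  age: FAIL (0 is not > 0)
  email: OK (string with @)
  active: OK (boolean)

Result: INVALID (2 errors: name, age)

INVALID (2 errors: name, age)


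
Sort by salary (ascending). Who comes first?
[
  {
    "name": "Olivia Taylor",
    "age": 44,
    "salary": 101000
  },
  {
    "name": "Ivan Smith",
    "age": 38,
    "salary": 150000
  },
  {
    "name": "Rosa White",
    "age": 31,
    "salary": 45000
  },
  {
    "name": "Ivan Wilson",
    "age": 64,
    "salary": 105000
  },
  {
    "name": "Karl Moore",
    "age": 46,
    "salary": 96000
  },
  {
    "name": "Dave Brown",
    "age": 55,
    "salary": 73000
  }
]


Sort by: salary (ascending)

Sorted order:
  1. Rosa White (salary = 45000)
  2. Dave Brown (salary = 73000)
  3. Karl Moore (salary = 96000)
  4. Olivia Taylor (salary = 101000)
  5. Ivan Wilson (salary = 105000)
  6. Ivan Smith (salary = 150000)

First: Rosa White

Rosa White


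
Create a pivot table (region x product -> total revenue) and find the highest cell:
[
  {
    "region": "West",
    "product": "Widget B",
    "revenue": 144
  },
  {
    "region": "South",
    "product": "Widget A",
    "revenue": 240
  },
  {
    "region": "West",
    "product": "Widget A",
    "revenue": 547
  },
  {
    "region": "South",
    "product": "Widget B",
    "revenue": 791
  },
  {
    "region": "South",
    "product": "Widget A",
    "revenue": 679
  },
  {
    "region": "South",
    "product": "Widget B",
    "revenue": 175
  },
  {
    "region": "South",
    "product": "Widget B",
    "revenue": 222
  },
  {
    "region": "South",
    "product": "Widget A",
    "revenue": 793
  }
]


Pivot: region (rows) x product (columns) -> total revenue

     Widget A      Widget B    
South         1712          1188  
West           547           144  

Highest: South / Widget A = $1712

South / Widget A = $1712


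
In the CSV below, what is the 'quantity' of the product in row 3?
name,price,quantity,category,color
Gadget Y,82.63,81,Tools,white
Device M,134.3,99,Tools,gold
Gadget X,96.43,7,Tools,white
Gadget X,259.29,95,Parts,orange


Query: Row 3 ('Gadget X'), column 'quantity'
Value: 7

7


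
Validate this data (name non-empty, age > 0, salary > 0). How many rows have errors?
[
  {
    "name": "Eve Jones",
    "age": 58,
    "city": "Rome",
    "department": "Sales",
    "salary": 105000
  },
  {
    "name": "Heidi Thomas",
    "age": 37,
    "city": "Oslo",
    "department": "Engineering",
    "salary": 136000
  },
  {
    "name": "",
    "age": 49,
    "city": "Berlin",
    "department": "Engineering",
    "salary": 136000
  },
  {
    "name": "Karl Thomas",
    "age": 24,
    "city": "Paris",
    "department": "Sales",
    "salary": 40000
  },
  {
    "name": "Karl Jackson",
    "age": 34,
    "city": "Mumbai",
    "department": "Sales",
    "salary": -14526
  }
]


Validating 5 records:
Rules: name non-empty, age > 0, salary > 0

  Row 1 (Eve Jones): OK
  Row 2 (Heidi Thomas): OK
  Row 3 (???): empty name
  Row 4 (Karl Thomas): OK
  Row 5 (Karl Jackson): negative salary: -14526

Total errors: 2

2 errors


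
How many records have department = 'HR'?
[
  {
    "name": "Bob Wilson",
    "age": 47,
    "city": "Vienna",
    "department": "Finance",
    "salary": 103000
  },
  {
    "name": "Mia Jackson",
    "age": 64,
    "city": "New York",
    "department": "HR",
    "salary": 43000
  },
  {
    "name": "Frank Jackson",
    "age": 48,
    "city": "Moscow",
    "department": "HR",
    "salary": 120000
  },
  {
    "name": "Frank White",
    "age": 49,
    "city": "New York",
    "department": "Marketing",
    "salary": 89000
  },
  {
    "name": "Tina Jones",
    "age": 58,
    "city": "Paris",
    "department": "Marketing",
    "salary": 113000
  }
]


Data: 5 records
Condition: department = 'HR'

Checking each record:
  Bob Wilson: Finance
  Mia Jackson: HR MATCH
  Frank Jackson: HR MATCH
  Frank White: Marketing
  Tina Jones: Marketing

Count: 2

2


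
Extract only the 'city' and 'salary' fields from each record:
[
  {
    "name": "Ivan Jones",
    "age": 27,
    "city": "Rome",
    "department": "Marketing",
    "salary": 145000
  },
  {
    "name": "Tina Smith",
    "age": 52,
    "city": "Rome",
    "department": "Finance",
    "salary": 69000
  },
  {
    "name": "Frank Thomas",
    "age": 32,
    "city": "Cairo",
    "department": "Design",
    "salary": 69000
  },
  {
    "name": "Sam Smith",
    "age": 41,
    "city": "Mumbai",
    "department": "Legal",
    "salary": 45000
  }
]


Original: 4 records with fields: name, age, city, department, salary
Keep: ['city', 'salary']
Drop: ['name', 'age', 'department']
Result: 4 records, 2 fields each

[
  {
    "city": "Rome",
    "salary": 145000
  },
  {
    "city": "Rome",
    "salary": 69000
  },
  {
    "city": "Cairo",
    "salary": 69000
  },
  {
    "city": "Mumbai",
    "salary": 45000
  }
]


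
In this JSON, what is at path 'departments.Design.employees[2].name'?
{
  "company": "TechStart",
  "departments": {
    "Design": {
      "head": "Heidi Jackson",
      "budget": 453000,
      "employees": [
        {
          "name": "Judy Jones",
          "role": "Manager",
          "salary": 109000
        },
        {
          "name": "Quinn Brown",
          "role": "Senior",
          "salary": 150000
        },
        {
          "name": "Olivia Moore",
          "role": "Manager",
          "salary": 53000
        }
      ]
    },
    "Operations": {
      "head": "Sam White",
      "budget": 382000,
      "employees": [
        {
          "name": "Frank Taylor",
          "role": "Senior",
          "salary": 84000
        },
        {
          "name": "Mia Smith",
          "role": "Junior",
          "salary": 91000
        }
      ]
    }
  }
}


Path: departments.Design.employees[2].name

Navigate:
  -> departments
  -> Design
  -> employees[2].name = 'Olivia Moore'

Olivia Moore


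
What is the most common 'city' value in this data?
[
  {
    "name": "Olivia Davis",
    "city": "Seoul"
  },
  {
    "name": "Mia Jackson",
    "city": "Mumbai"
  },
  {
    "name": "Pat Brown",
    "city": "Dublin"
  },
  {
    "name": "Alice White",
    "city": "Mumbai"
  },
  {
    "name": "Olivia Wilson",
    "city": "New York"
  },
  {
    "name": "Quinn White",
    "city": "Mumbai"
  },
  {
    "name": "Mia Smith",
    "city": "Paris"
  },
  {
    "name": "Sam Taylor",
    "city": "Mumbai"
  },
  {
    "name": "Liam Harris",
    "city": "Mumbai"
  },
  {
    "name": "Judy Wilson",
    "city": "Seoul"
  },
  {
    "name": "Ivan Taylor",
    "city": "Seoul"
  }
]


Counting 'city' values across 11 records:

  Mumbai: 5 #####
  Seoul: 3 ###
  Dublin: 1 #
  New York: 1 #
  Paris: 1 #

Most common: Mumbai (5 times)

Mumbai (5 times)


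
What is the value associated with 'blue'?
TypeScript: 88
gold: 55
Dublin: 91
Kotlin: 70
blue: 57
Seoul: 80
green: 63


Looking up key 'blue'
Value: 57

57


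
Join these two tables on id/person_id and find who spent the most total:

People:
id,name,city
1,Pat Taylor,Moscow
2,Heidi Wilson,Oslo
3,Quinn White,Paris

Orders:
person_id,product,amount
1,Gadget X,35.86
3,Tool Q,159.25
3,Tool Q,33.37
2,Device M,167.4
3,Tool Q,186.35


Join on: people.id = orders.person_id

Joined rows:
  Pat Taylor (Moscow) bought Gadget X for $35.86
  Quinn White (Paris) bought Tool Q for $159.25
  Quinn White (Paris) bought Tool Q for $33.37
  Heidi Wilson (Oslo) bought Device M for $167.4
  Quinn White (Paris) bought Tool Q for $186.35

Total per person:
  Quinn White: $378.97
  Heidi Wilson: $167.40
  Pat Taylor: $35.86

Top spender: Quinn White ($378.97)

Quinn White ($378.97)


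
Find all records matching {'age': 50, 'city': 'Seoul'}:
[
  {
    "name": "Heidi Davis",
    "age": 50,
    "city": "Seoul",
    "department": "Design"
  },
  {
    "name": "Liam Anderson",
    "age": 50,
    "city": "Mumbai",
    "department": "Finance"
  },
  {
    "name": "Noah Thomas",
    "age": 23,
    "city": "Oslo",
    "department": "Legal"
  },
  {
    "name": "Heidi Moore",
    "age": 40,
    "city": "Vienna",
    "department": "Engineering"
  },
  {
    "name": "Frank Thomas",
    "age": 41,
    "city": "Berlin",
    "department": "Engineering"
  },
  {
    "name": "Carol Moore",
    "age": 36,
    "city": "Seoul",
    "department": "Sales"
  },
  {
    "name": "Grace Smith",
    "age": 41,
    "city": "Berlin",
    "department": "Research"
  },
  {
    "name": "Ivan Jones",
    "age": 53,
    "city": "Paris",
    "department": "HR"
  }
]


Search criteria: {'age': 50, 'city': 'Seoul'}

Checking 8 records:
  Heidi Davis: {age: 50, city: Seoul} <-- MATCH
  Liam Anderson: {age: 50, city: Mumbai}
  Noah Thomas: {age: 23, city: Oslo}
  Heidi Moore: {age: 40, city: Vienna}
  Frank Thomas: {age: 41, city: Berlin}
  Carol Moore: {age: 36, city: Seoul}
  Grace Smith: {age: 41, city: Berlin}
  Ivan Jones: {age: 53, city: Paris}

Matches: ["Heidi Davis"]

["Heidi Davis"]


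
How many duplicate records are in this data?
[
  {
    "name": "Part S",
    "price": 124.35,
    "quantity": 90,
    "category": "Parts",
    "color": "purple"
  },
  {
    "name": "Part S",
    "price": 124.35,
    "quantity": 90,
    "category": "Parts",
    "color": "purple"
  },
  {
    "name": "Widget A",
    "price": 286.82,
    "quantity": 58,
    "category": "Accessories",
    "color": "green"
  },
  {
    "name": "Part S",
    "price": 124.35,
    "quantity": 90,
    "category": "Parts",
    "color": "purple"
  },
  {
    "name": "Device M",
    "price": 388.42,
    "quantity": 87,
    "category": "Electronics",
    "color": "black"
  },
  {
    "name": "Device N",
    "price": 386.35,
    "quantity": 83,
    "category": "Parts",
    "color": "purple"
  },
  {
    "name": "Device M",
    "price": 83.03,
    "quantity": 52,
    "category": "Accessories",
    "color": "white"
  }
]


Checking 7 records for duplicates:

  Row 1: Part S ($124.35, qty 90)
  Row 2: Part S ($124.35, qty 90) <-- DUPLICATE
  Row 3: Widget A ($286.82, qty 58)
  Row 4: Part S ($124.35, qty 90) <-- DUPLICATE
  Row 5: Device M ($388.42, qty 87)
  Row 6: Device N ($386.35, qty 83)
  Row 7: Device M ($83.03, qty 52)

Duplicates found: 2
Unique records: 5

2 duplicates, 5 unique


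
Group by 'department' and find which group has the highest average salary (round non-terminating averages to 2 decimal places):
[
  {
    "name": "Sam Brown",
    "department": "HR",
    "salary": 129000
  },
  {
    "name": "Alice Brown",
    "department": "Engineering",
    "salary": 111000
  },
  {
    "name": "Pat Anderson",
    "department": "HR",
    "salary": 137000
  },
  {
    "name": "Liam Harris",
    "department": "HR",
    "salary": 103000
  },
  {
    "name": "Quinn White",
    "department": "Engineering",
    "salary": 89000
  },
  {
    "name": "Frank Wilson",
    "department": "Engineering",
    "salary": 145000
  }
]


Group by: department

Groups:
  Engineering: 3 people, avg salary = 345000/3 = $115000
  HR: 3 people, avg salary = 369000/3 = $123000

Highest average salary: HR ($123000)

HR ($123000)


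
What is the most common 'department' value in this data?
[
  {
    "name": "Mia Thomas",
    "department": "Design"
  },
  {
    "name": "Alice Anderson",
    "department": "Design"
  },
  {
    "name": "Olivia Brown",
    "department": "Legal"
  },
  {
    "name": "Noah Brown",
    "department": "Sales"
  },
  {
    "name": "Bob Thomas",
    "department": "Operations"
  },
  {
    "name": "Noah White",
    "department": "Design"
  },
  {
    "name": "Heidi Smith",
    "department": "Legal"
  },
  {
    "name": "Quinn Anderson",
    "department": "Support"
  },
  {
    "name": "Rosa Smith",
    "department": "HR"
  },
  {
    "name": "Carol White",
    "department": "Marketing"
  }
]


Counting 'department' values across 10 records:

  Design: 3 ###
  Legal: 2 ##
  Sales: 1 #
  Operations: 1 #
  Support: 1 #
  HR: 1 #
  Marketing: 1 #

Most common: Design (3 times)

Design (3 times)


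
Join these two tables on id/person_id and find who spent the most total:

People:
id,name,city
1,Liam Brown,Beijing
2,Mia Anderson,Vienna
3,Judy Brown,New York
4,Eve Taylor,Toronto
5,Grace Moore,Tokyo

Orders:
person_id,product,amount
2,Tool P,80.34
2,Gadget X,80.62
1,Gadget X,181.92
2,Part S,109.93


Join on: people.id = orders.person_id

Joined rows:
  Mia Anderson (Vienna) bought Tool P for $80.34
  Mia Anderson (Vienna) bought Gadget X for $80.62
  Liam Brown (Beijing) bought Gadget X for $181.92
  Mia Anderson (Vienna) bought Part S for $109.93

Total per person:
  Mia Anderson: $270.89
  Liam Brown: $181.92

Top spender: Mia Anderson ($270.89)

Mia Anderson ($270.89)
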